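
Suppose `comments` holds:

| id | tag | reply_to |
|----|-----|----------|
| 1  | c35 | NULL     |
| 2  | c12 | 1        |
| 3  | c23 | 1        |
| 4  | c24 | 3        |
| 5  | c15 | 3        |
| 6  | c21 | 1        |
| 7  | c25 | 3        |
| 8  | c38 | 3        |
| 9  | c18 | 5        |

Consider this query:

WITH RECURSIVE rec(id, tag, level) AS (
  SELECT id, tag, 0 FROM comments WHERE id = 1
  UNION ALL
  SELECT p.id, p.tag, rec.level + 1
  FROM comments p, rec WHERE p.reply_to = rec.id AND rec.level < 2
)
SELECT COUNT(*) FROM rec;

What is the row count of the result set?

8

Base: id=1 (c35) at level 0.
Iteration 1: rows with reply_to in {1} -> c12 (id 2, level 1), c23 (id 3, level 1), c21 (id 6, level 1).
Iteration 2: rows with reply_to in {2,3,6} -> c24 (id 4, level 2), c15 (id 5, level 2), c25 (id 7, level 2), c38 (id 8, level 2).
Iteration 3: level < 2 fails for all current rows; recursion stops.
Total rows emitted: 8.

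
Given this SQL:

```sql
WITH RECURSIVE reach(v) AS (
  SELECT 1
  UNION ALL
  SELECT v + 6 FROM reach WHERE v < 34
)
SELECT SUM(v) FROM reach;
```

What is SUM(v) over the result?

133

Base: v=1.
Iteration 1: 1 < 34 holds -> v = 1 + 6 = 7.
Iteration 2: 7 < 34 holds -> v = 7 + 6 = 13.
Iteration 3: 13 < 34 holds -> v = 13 + 6 = 19.
Iteration 4: 19 < 34 holds -> v = 19 + 6 = 25.
Iteration 5: 25 < 34 holds -> v = 25 + 6 = 31.
Iteration 6: 31 < 34 holds -> v = 31 + 6 = 37.
Iteration 7: 37 < 34 fails; recursion stops.
SUM(v) = 1 + 7 + 13 + 19 + 25 + 31 + 37 = 133.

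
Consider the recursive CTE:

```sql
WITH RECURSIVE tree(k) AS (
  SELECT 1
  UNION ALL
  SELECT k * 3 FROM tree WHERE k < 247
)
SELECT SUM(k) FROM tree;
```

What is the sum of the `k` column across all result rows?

Base: k=1.
Iteration 1: 1 < 247 holds -> k = 1 * 3 = 3.
Iteration 2: 3 < 247 holds -> k = 3 * 3 = 9.
Iteration 3: 9 < 247 holds -> k = 9 * 3 = 27.
Iteration 4: 27 < 247 holds -> k = 27 * 3 = 81.
Iteration 5: 81 < 247 holds -> k = 81 * 3 = 243.
Iteration 6: 243 < 247 holds -> k = 243 * 3 = 729.
Iteration 7: 729 < 247 fails; recursion stops.
SUM(k) = 1 + 3 + 9 + 27 + 81 + 243 + 729 = 1093.

1093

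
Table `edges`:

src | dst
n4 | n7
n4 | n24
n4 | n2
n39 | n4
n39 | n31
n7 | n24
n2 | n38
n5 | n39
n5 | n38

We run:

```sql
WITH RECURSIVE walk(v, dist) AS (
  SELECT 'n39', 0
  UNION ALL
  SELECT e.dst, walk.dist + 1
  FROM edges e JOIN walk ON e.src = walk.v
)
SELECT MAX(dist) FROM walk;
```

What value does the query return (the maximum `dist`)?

3

Base: (n39, dist=0).
Iteration 1: edges from {n39} -> (n31, dist=1), (n4, dist=1).
Iteration 2: edges from {n31,n4} -> (n2, dist=2), (n24, dist=2), (n7, dist=2).
Iteration 3: edges from {n2,n24,n7} -> (n24, dist=3), (n38, dist=3).
Iteration 4: no outgoing edges from {n24,n38}; recursion stops.
dist values: 0, 1, 1, 2, 2, 2, 3, 3; the maximum is 3.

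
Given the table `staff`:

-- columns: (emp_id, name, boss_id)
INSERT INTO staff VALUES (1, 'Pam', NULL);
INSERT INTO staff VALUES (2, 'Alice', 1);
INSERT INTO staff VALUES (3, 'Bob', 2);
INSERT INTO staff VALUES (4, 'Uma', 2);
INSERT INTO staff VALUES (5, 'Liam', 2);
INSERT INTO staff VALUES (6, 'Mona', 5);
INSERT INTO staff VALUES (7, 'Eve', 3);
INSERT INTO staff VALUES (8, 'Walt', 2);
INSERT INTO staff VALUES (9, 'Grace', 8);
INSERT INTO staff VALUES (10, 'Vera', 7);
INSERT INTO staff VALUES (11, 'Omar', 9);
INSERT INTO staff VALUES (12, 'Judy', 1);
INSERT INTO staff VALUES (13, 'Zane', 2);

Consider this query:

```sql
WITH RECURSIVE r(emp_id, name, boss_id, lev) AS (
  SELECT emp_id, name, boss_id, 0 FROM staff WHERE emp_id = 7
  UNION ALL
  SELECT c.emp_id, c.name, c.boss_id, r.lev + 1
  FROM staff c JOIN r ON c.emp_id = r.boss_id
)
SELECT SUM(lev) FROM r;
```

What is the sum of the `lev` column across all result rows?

Base: emp_id=7 (Eve), boss_id=3, lev 0.
Iteration 1: join on emp_id=3 -> Bob (id 3, boss_id=2, lev 1).
Iteration 2: join on emp_id=2 -> Alice (id 2, boss_id=1, lev 2).
Iteration 3: join on emp_id=1 -> Pam (id 1, boss_id=NULL, lev 3).
Iteration 4: boss_id is NULL; no match; recursion stops.
SUM(lev) = 0 + 1 + 2 + 3 = 6.

6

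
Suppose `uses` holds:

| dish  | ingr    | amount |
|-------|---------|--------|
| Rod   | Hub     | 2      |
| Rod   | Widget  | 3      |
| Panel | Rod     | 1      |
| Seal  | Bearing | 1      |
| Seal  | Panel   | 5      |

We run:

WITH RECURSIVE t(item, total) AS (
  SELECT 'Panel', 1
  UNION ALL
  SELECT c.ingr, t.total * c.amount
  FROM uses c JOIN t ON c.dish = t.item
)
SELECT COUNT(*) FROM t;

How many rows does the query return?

4

Base: (Panel, total=1).
Iteration 1: components of {Panel} -> Rod = 1*1 = 1.
Iteration 2: components of {Rod} -> Hub = 1*2 = 2, Widget = 1*3 = 3.
Iteration 3: no further components; recursion stops.
Total rows emitted: 4.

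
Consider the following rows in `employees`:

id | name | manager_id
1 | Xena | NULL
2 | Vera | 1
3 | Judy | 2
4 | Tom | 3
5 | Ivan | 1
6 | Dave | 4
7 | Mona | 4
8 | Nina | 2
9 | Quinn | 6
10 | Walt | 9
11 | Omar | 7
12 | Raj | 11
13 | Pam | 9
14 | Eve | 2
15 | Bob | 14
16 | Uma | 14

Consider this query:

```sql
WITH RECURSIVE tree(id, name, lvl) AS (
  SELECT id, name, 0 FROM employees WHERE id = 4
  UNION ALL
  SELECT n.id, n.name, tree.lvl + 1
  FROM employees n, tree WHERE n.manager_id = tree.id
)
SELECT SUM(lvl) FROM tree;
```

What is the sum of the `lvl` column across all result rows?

Base: id=4 (Tom) at lvl 0.
Iteration 1: rows with manager_id in {4} -> Dave (id 6, lvl 1), Mona (id 7, lvl 1).
Iteration 2: rows with manager_id in {6,7} -> Quinn (id 9, lvl 2), Omar (id 11, lvl 2).
Iteration 3: rows with manager_id in {9,11} -> Walt (id 10, lvl 3), Raj (id 12, lvl 3), Pam (id 13, lvl 3).
Iteration 4: no rows with manager_id in {10,12,13}; recursion stops.
SUM(lvl) = 0 + 1 + 1 + 2 + 2 + 3 + 3 + 3 = 15.

15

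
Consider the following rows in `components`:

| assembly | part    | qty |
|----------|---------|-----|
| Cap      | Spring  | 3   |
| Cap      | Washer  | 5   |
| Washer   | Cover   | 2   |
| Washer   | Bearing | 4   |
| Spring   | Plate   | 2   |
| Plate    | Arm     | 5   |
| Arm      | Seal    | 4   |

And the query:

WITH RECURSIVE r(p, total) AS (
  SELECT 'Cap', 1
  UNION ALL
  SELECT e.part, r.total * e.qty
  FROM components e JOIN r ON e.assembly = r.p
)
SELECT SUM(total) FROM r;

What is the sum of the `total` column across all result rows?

Base: (Cap, total=1).
Iteration 1: components of {Cap} -> Spring = 1*3 = 3, Washer = 1*5 = 5.
Iteration 2: components of {Spring,Washer} -> Bearing = 5*4 = 20, Cover = 5*2 = 10, Plate = 3*2 = 6.
Iteration 3: components of {Bearing,Cover,Plate} -> Arm = 6*5 = 30.
Iteration 4: components of {Arm} -> Seal = 30*4 = 120.
Iteration 5: no further components; recursion stops.
SUM(total) = 1 + 3 + 5 + 6 + 10 + 20 + 30 + 120 = 195.

195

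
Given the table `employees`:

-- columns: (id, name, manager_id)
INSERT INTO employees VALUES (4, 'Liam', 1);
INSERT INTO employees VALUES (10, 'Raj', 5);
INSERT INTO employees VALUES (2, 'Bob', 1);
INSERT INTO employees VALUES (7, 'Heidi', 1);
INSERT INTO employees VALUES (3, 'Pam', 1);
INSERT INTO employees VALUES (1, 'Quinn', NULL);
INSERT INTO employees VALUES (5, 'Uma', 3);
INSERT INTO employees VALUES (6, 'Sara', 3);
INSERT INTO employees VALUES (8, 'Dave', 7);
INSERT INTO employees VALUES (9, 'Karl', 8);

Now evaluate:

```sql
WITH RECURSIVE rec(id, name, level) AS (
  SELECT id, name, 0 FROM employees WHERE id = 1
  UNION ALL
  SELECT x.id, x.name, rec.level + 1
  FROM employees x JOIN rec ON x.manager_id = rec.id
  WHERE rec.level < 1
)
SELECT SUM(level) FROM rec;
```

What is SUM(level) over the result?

Base: id=1 (Quinn) at level 0.
Iteration 1: rows with manager_id in {1} -> Bob (id 2, level 1), Pam (id 3, level 1), Liam (id 4, level 1), Heidi (id 7, level 1).
Iteration 2: level < 1 fails for all current rows; recursion stops.
SUM(level) = 0 + 1 + 1 + 1 + 1 = 4.

4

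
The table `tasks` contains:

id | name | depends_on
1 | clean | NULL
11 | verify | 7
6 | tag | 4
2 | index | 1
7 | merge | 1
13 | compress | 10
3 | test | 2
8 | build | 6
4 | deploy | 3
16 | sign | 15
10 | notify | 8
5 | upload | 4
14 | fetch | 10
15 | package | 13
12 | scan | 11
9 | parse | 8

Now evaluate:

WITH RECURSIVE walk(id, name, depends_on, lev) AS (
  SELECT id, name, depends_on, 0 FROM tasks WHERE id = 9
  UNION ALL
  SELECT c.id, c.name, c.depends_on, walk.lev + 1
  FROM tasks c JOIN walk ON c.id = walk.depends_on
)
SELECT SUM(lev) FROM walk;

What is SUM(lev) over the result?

Base: id=9 (parse), depends_on=8, lev 0.
Iteration 1: join on id=8 -> build (id 8, depends_on=6, lev 1).
Iteration 2: join on id=6 -> tag (id 6, depends_on=4, lev 2).
Iteration 3: join on id=4 -> deploy (id 4, depends_on=3, lev 3).
Iteration 4: join on id=3 -> test (id 3, depends_on=2, lev 4).
Iteration 5: join on id=2 -> index (id 2, depends_on=1, lev 5).
Iteration 6: join on id=1 -> clean (id 1, depends_on=NULL, lev 6).
Iteration 7: depends_on is NULL; no match; recursion stops.
SUM(lev) = 0 + 1 + 2 + 3 + 4 + 5 + 6 = 21.

21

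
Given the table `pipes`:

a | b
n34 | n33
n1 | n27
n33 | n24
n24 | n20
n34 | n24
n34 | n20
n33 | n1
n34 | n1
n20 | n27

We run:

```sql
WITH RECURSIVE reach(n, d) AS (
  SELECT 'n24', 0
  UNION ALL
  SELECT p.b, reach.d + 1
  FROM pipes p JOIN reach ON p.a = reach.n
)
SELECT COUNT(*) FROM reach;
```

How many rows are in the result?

3

Base: (n24, d=0).
Iteration 1: edges from {n24} -> (n20, d=1).
Iteration 2: edges from {n20} -> (n27, d=2).
Iteration 3: no outgoing edges from {n27}; recursion stops.
Total rows emitted: 3.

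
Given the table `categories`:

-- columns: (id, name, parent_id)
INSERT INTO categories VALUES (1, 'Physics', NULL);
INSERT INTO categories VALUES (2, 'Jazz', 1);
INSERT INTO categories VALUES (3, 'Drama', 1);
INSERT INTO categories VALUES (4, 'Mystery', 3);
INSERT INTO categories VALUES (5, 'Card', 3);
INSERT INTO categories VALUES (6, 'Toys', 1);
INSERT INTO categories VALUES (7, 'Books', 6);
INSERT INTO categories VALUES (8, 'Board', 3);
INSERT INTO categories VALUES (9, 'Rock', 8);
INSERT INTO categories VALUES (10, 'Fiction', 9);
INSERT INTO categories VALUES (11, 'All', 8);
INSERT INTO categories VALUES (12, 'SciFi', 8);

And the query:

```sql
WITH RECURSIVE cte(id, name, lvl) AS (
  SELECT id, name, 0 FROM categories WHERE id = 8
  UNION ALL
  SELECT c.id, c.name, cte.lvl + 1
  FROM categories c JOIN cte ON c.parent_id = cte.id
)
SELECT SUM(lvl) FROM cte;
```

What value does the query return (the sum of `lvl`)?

5

Base: id=8 (Board) at lvl 0.
Iteration 1: rows with parent_id in {8} -> Rock (id 9, lvl 1), All (id 11, lvl 1), SciFi (id 12, lvl 1).
Iteration 2: rows with parent_id in {9,11,12} -> Fiction (id 10, lvl 2).
Iteration 3: no rows with parent_id in {10}; recursion stops.
SUM(lvl) = 0 + 1 + 1 + 1 + 2 = 5.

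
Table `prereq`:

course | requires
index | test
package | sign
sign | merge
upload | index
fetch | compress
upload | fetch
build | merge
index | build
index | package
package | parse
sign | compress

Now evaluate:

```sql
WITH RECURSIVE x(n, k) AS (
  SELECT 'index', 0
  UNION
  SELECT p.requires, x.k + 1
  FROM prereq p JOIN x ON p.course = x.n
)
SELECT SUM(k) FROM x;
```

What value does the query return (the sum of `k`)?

15

Base: (index, k=0).
Iteration 1: edges from {index} -> (build, k=1), (package, k=1), (test, k=1).
Iteration 2: edges from {build,package,test} -> (merge, k=2), (parse, k=2), (sign, k=2).
Iteration 3: edges from {merge,parse,sign} -> (compress, k=3), (merge, k=3).
Iteration 4: no outgoing edges from {compress,merge}; recursion stops.
SUM(k) = 0 + 1 + 1 + 1 + 2 + 2 + 2 + 3 + 3 = 15.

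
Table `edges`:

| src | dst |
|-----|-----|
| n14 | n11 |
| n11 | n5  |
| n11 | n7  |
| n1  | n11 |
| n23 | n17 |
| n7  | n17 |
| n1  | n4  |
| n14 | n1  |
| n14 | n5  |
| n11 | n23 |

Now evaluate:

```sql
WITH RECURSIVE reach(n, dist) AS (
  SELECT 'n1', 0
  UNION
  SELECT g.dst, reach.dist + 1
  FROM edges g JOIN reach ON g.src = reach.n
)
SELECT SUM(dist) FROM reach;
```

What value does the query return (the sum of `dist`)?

Base: (n1, dist=0).
Iteration 1: edges from {n1} -> (n11, dist=1), (n4, dist=1).
Iteration 2: edges from {n11,n4} -> (n23, dist=2), (n5, dist=2), (n7, dist=2).
Iteration 3: edges from {n23,n5,n7} -> (n17, dist=3). [UNION drops 1 duplicate row(s)]
Iteration 4: no outgoing edges from {n17}; recursion stops.
SUM(dist) = 0 + 1 + 1 + 2 + 2 + 2 + 3 = 11.

11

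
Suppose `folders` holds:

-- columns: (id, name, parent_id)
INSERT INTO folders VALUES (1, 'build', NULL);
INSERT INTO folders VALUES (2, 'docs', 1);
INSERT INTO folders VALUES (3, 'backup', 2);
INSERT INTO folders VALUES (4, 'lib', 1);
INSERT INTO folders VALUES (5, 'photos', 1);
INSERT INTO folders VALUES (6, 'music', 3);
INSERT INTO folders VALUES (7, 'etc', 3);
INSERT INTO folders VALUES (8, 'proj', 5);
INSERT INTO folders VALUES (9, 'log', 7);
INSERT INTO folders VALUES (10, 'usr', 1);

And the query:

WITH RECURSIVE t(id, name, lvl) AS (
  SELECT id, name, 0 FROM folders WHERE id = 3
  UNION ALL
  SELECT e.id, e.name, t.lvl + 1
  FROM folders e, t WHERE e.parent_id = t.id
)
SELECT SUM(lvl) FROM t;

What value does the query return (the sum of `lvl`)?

Base: id=3 (backup) at lvl 0.
Iteration 1: rows with parent_id in {3} -> music (id 6, lvl 1), etc (id 7, lvl 1).
Iteration 2: rows with parent_id in {6,7} -> log (id 9, lvl 2).
Iteration 3: no rows with parent_id in {9}; recursion stops.
SUM(lvl) = 0 + 1 + 1 + 2 = 4.

4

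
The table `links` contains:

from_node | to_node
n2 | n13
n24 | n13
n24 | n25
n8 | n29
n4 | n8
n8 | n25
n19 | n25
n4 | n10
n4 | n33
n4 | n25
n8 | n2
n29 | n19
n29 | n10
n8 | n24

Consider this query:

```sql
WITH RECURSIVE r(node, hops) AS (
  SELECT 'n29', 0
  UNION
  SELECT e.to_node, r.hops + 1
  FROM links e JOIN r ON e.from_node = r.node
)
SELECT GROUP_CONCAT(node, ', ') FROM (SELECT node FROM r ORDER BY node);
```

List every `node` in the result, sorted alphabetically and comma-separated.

Base: (n29, hops=0).
Iteration 1: edges from {n29} -> (n10, hops=1), (n19, hops=1).
Iteration 2: edges from {n10,n19} -> (n25, hops=2).
Iteration 3: no outgoing edges from {n25}; recursion stops.

n10, n19, n25, n29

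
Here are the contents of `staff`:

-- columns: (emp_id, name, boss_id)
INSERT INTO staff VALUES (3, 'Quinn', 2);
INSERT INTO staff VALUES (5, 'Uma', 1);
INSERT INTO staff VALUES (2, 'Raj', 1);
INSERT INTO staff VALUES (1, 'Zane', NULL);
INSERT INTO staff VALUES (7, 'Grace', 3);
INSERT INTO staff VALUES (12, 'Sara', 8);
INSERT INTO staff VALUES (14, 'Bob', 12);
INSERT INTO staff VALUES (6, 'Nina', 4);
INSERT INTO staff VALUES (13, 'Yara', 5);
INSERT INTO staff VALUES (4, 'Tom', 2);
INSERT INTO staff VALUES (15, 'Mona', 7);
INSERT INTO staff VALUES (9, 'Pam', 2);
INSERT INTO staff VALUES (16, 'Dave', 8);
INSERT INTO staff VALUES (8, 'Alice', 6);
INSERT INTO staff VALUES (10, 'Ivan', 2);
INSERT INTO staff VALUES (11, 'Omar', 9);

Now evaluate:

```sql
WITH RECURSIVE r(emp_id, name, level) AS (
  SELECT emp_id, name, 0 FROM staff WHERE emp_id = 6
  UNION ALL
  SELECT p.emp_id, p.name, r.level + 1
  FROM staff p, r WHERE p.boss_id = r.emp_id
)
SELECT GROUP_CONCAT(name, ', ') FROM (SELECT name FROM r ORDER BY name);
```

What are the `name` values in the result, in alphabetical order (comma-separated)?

Alice, Bob, Dave, Nina, Sara

Base: emp_id=6 (Nina) at level 0.
Iteration 1: rows with boss_id in {6} -> Alice (id 8, level 1).
Iteration 2: rows with boss_id in {8} -> Sara (id 12, level 2), Dave (id 16, level 2).
Iteration 3: rows with boss_id in {12,16} -> Bob (id 14, level 3).
Iteration 4: no rows with boss_id in {14}; recursion stops.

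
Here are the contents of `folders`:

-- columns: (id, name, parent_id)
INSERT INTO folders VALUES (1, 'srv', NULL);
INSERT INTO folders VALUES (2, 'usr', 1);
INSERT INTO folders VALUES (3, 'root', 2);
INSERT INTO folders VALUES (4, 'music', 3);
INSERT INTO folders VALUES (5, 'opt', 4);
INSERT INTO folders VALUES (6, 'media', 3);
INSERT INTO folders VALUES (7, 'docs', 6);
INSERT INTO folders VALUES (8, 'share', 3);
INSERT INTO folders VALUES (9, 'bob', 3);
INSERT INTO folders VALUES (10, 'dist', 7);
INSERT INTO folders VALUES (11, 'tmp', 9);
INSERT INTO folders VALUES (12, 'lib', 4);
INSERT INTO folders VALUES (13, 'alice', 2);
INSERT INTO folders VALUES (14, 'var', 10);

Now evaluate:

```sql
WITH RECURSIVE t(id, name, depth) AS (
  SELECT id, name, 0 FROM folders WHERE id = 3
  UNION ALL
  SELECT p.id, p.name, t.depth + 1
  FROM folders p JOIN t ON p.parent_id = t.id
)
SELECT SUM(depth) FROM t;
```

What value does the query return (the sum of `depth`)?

Base: id=3 (root) at depth 0.
Iteration 1: rows with parent_id in {3} -> music (id 4, depth 1), media (id 6, depth 1), share (id 8, depth 1), bob (id 9, depth 1).
Iteration 2: rows with parent_id in {4,6,8,9} -> opt (id 5, depth 2), docs (id 7, depth 2), tmp (id 11, depth 2), lib (id 12, depth 2).
Iteration 3: rows with parent_id in {5,7,11,12} -> dist (id 10, depth 3).
Iteration 4: rows with parent_id in {10} -> var (id 14, depth 4).
Iteration 5: no rows with parent_id in {14}; recursion stops.
SUM(depth) = 0 + 1 + 1 + 1 + 1 + 2 + 2 + 2 + 2 + 3 + 4 = 19.

19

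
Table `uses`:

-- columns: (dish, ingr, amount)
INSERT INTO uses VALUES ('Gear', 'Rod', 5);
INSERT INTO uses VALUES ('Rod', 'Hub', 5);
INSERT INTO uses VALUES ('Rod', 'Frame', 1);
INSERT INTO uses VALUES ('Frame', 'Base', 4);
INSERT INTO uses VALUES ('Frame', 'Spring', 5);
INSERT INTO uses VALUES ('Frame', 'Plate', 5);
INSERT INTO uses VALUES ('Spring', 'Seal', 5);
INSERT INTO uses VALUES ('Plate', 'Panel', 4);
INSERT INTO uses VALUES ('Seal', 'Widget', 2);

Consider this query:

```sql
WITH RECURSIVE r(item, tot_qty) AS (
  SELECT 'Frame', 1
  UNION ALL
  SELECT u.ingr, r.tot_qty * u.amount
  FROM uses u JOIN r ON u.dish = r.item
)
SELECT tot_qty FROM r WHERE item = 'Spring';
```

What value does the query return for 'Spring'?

5

Base: (Frame, tot_qty=1).
Iteration 1: components of {Frame} -> Base = 1*4 = 4, Plate = 1*5 = 5, Spring = 1*5 = 5.
Iteration 2: components of {Base,Plate,Spring} -> Panel = 5*4 = 20, Seal = 5*5 = 25.
Iteration 3: components of {Panel,Seal} -> Widget = 25*2 = 50.
Iteration 4: no further components; recursion stops.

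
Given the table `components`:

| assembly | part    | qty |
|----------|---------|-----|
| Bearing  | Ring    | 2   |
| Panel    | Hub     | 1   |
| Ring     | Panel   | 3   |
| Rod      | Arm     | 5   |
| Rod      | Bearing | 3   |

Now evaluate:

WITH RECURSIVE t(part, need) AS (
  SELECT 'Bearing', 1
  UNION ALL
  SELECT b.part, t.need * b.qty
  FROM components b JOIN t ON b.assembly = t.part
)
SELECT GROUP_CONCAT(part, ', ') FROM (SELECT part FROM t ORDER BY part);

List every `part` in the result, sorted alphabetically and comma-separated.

Base: (Bearing, need=1).
Iteration 1: components of {Bearing} -> Ring = 1*2 = 2.
Iteration 2: components of {Ring} -> Panel = 2*3 = 6.
Iteration 3: components of {Panel} -> Hub = 6*1 = 6.
Iteration 4: no further components; recursion stops.

Bearing, Hub, Panel, Ring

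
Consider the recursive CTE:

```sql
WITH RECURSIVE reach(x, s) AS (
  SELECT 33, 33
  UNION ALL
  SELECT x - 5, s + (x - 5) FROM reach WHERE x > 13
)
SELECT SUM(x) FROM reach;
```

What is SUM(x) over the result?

Base: x=33, s=33.
Iteration 1: 33 > 13 holds -> x = 33 - 5 = 28, s = 33 + 28 = 61.
Iteration 2: 28 > 13 holds -> x = 28 - 5 = 23, s = 61 + 23 = 84.
Iteration 3: 23 > 13 holds -> x = 23 - 5 = 18, s = 84 + 18 = 102.
Iteration 4: 18 > 13 holds -> x = 18 - 5 = 13, s = 102 + 13 = 115.
Iteration 5: 13 > 13 fails; recursion stops.
SUM(x) = 33 + 28 + 23 + 18 + 13 = 115.

115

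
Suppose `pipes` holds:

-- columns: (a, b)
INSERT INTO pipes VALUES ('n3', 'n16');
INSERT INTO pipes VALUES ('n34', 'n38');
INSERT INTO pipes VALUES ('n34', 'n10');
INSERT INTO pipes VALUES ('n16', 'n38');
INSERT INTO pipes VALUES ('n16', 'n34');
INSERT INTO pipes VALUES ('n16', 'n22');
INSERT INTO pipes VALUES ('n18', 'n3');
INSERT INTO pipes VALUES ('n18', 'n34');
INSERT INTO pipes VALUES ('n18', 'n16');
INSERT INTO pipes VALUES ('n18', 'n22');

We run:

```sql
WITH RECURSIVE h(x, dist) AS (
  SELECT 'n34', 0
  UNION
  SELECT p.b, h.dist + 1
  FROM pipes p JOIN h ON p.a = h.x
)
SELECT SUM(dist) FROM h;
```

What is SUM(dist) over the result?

Base: (n34, dist=0).
Iteration 1: edges from {n34} -> (n10, dist=1), (n38, dist=1).
Iteration 2: no outgoing edges from {n10,n38}; recursion stops.
SUM(dist) = 0 + 1 + 1 = 2.

2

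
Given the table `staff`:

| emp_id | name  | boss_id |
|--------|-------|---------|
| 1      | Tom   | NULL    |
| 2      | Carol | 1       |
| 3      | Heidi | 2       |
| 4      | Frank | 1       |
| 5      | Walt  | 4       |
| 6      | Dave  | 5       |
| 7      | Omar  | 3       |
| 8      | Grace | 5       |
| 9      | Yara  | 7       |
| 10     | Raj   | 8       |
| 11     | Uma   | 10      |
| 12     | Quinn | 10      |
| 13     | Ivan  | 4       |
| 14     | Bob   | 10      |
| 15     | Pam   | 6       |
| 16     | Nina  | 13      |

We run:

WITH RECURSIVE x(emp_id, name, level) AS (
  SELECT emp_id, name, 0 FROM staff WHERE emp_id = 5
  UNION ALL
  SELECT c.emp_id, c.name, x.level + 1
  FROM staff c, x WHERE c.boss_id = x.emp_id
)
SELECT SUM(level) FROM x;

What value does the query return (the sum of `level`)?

15

Base: emp_id=5 (Walt) at level 0.
Iteration 1: rows with boss_id in {5} -> Dave (id 6, level 1), Grace (id 8, level 1).
Iteration 2: rows with boss_id in {6,8} -> Raj (id 10, level 2), Pam (id 15, level 2).
Iteration 3: rows with boss_id in {10,15} -> Uma (id 11, level 3), Quinn (id 12, level 3), Bob (id 14, level 3).
Iteration 4: no rows with boss_id in {11,12,14}; recursion stops.
SUM(level) = 0 + 1 + 1 + 2 + 2 + 3 + 3 + 3 = 15.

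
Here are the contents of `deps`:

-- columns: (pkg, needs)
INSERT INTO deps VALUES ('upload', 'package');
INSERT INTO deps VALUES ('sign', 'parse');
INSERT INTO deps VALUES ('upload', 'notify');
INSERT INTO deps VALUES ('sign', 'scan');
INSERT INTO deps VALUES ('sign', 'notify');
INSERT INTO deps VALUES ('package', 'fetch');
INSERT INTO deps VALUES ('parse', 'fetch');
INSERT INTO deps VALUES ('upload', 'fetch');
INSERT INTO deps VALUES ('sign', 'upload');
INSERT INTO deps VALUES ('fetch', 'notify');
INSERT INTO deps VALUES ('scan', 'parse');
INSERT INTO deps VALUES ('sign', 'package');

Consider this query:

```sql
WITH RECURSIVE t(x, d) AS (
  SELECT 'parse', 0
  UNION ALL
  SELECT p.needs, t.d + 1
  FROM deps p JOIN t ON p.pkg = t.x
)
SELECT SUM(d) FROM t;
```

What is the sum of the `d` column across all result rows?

Base: (parse, d=0).
Iteration 1: edges from {parse} -> (fetch, d=1).
Iteration 2: edges from {fetch} -> (notify, d=2).
Iteration 3: no outgoing edges from {notify}; recursion stops.
SUM(d) = 0 + 1 + 2 = 3.

3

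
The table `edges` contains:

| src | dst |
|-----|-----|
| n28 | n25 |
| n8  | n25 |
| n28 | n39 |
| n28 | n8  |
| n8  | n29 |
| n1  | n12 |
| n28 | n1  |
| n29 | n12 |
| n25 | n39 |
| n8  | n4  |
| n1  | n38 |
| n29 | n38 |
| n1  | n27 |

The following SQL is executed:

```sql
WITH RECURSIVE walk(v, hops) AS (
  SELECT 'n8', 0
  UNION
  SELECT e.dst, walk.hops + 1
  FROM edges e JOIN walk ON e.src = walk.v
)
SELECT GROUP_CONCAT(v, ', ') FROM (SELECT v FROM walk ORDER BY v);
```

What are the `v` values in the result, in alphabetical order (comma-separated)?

Base: (n8, hops=0).
Iteration 1: edges from {n8} -> (n25, hops=1), (n29, hops=1), (n4, hops=1).
Iteration 2: edges from {n25,n29,n4} -> (n12, hops=2), (n38, hops=2), (n39, hops=2).
Iteration 3: no outgoing edges from {n12,n38,n39}; recursion stops.

n12, n25, n29, n38, n39, n4, n8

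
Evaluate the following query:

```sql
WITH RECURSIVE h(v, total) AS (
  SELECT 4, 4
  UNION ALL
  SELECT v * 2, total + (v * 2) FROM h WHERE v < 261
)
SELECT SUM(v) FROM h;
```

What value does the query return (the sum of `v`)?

1020

Base: v=4, total=4.
Iteration 1: 4 < 261 holds -> v = 4 * 2 = 8, total = 4 + 8 = 12.
Iteration 2: 8 < 261 holds -> v = 8 * 2 = 16, total = 12 + 16 = 28.
Iteration 3: 16 < 261 holds -> v = 16 * 2 = 32, total = 28 + 32 = 60.
Iteration 4: 32 < 261 holds -> v = 32 * 2 = 64, total = 60 + 64 = 124.
Iteration 5: 64 < 261 holds -> v = 64 * 2 = 128, total = 124 + 128 = 252.
Iteration 6: 128 < 261 holds -> v = 128 * 2 = 256, total = 252 + 256 = 508.
Iteration 7: 256 < 261 holds -> v = 256 * 2 = 512, total = 508 + 512 = 1020.
Iteration 8: 512 < 261 fails; recursion stops.
SUM(v) = 4 + 8 + 16 + 32 + 64 + 128 + 256 + 512 = 1020.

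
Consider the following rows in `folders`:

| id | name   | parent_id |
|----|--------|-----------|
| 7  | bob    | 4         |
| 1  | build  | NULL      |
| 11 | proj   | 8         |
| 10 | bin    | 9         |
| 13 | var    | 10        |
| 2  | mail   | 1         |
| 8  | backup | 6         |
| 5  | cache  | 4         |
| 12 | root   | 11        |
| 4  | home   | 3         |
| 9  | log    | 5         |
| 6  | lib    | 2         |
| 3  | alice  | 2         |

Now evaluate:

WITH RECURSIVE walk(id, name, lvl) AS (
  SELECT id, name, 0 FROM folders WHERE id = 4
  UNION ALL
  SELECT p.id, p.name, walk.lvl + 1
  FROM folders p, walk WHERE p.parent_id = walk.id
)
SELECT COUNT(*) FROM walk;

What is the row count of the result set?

6

Base: id=4 (home) at lvl 0.
Iteration 1: rows with parent_id in {4} -> cache (id 5, lvl 1), bob (id 7, lvl 1).
Iteration 2: rows with parent_id in {5,7} -> log (id 9, lvl 2).
Iteration 3: rows with parent_id in {9} -> bin (id 10, lvl 3).
Iteration 4: rows with parent_id in {10} -> var (id 13, lvl 4).
Iteration 5: no rows with parent_id in {13}; recursion stops.
Total rows emitted: 6.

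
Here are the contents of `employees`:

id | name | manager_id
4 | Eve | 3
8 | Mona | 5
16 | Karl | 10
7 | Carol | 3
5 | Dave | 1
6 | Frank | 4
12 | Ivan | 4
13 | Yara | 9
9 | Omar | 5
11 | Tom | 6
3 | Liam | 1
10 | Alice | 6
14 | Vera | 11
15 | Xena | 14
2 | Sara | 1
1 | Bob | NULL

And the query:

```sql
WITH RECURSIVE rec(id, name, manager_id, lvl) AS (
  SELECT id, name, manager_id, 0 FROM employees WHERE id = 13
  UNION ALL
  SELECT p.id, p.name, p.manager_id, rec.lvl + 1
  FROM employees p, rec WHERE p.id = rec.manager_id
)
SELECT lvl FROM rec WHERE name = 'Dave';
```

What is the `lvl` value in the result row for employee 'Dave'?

Base: id=13 (Yara), manager_id=9, lvl 0.
Iteration 1: join on id=9 -> Omar (id 9, manager_id=5, lvl 1).
Iteration 2: join on id=5 -> Dave (id 5, manager_id=1, lvl 2).
Iteration 3: join on id=1 -> Bob (id 1, manager_id=NULL, lvl 3).
Iteration 4: manager_id is NULL; no match; recursion stops.

2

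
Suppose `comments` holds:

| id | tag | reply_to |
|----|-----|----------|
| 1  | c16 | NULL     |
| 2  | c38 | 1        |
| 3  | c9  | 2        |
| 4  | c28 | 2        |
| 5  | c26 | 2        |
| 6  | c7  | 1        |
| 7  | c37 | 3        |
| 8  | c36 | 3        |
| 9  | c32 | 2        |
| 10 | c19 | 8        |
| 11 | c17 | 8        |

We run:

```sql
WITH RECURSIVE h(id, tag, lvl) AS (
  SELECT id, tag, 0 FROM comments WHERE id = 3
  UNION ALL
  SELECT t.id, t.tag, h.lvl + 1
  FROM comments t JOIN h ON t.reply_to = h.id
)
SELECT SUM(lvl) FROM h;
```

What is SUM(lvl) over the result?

6

Base: id=3 (c9) at lvl 0.
Iteration 1: rows with reply_to in {3} -> c37 (id 7, lvl 1), c36 (id 8, lvl 1).
Iteration 2: rows with reply_to in {7,8} -> c19 (id 10, lvl 2), c17 (id 11, lvl 2).
Iteration 3: no rows with reply_to in {10,11}; recursion stops.
SUM(lvl) = 0 + 1 + 1 + 2 + 2 = 6.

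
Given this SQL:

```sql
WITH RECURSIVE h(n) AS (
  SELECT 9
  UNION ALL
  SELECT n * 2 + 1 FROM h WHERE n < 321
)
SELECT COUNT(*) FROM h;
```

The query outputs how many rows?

7

Base: n=9.
Iteration 1: 9 < 321 holds -> n = 9 * 2 + 1 = 19.
Iteration 2: 19 < 321 holds -> n = 19 * 2 + 1 = 39.
Iteration 3: 39 < 321 holds -> n = 39 * 2 + 1 = 79.
Iteration 4: 79 < 321 holds -> n = 79 * 2 + 1 = 159.
Iteration 5: 159 < 321 holds -> n = 159 * 2 + 1 = 319.
Iteration 6: 319 < 321 holds -> n = 319 * 2 + 1 = 639.
Iteration 7: 639 < 321 fails; recursion stops.
Total rows emitted: 7.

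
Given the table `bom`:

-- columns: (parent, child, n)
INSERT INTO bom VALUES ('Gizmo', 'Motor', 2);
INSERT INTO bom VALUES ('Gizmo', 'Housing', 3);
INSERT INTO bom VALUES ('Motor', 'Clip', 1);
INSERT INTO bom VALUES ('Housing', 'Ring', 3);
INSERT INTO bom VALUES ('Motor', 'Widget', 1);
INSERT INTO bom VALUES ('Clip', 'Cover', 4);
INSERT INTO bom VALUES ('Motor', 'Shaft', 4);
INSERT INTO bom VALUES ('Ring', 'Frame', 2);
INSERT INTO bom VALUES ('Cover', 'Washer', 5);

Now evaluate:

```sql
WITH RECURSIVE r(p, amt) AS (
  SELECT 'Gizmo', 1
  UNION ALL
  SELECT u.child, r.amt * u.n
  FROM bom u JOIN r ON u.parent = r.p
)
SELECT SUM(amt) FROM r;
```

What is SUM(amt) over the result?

93

Base: (Gizmo, amt=1).
Iteration 1: components of {Gizmo} -> Housing = 1*3 = 3, Motor = 1*2 = 2.
Iteration 2: components of {Housing,Motor} -> Clip = 2*1 = 2, Ring = 3*3 = 9, Shaft = 2*4 = 8, Widget = 2*1 = 2.
Iteration 3: components of {Clip,Ring,Shaft,Widget} -> Cover = 2*4 = 8, Frame = 9*2 = 18.
Iteration 4: components of {Cover,Frame} -> Washer = 8*5 = 40.
Iteration 5: no further components; recursion stops.
SUM(amt) = 1 + 2 + 3 + 2 + 2 + 8 + 9 + 8 + 18 + 40 = 93.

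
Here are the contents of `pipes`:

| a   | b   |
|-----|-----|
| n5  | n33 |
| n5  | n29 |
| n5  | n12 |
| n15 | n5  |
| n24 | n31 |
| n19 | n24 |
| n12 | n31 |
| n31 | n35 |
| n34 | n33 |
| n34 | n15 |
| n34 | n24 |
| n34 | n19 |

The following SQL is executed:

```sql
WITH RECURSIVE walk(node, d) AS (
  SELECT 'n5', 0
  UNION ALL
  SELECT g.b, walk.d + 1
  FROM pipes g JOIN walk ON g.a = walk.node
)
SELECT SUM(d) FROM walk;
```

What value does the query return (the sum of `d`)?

8

Base: (n5, d=0).
Iteration 1: edges from {n5} -> (n12, d=1), (n29, d=1), (n33, d=1).
Iteration 2: edges from {n12,n29,n33} -> (n31, d=2).
Iteration 3: edges from {n31} -> (n35, d=3).
Iteration 4: no outgoing edges from {n35}; recursion stops.
SUM(d) = 0 + 1 + 1 + 1 + 2 + 3 = 8.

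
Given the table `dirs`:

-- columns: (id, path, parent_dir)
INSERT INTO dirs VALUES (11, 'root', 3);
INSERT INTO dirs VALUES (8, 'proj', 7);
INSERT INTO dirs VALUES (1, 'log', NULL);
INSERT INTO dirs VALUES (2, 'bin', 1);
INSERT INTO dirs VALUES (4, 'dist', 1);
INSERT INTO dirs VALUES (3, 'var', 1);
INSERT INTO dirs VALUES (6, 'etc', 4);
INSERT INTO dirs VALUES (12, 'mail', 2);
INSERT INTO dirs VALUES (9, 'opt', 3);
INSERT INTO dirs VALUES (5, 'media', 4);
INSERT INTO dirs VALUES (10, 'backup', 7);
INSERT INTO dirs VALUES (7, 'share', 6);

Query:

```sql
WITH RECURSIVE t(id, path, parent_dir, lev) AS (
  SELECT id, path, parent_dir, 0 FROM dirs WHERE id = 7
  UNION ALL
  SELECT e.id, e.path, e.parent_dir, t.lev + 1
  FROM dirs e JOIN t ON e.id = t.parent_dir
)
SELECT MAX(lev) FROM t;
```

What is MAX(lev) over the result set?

Base: id=7 (share), parent_dir=6, lev 0.
Iteration 1: join on id=6 -> etc (id 6, parent_dir=4, lev 1).
Iteration 2: join on id=4 -> dist (id 4, parent_dir=1, lev 2).
Iteration 3: join on id=1 -> log (id 1, parent_dir=NULL, lev 3).
Iteration 4: parent_dir is NULL; no match; recursion stops.
lev values: 0, 1, 2, 3; the maximum is 3.

3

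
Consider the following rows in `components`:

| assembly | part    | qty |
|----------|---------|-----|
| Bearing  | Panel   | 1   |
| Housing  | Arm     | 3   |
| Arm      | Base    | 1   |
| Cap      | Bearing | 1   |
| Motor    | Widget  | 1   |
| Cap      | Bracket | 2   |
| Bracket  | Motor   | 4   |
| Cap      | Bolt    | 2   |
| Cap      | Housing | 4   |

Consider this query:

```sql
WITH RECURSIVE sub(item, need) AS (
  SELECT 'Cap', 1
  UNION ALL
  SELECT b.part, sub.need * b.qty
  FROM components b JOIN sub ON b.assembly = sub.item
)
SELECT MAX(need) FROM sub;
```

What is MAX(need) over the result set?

12

Base: (Cap, need=1).
Iteration 1: components of {Cap} -> Bearing = 1*1 = 1, Bolt = 1*2 = 2, Bracket = 1*2 = 2, Housing = 1*4 = 4.
Iteration 2: components of {Bearing,Bolt,Bracket,Housing} -> Arm = 4*3 = 12, Motor = 2*4 = 8, Panel = 1*1 = 1.
Iteration 3: components of {Arm,Motor,Panel} -> Base = 12*1 = 12, Widget = 8*1 = 8.
Iteration 4: no further components; recursion stops.
need values: 1, 2, 4, 2, 1, 12, 8, 1, 12, 8; the maximum is 12.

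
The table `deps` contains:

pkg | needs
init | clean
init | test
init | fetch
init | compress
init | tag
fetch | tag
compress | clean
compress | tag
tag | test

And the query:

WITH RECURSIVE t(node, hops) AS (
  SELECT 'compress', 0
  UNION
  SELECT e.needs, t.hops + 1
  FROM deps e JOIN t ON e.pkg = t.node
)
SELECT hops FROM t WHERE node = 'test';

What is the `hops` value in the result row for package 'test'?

2

Base: (compress, hops=0).
Iteration 1: edges from {compress} -> (clean, hops=1), (tag, hops=1).
Iteration 2: edges from {clean,tag} -> (test, hops=2).
Iteration 3: no outgoing edges from {test}; recursion stops.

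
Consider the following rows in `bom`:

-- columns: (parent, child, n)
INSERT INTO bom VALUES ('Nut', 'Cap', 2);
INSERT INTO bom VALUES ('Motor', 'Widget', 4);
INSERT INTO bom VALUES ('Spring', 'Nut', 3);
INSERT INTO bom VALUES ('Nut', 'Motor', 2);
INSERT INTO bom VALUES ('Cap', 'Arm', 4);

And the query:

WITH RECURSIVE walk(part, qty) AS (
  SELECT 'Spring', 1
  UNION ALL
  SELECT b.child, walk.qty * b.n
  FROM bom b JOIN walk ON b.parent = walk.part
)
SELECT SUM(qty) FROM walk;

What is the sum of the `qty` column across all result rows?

64

Base: (Spring, qty=1).
Iteration 1: components of {Spring} -> Nut = 1*3 = 3.
Iteration 2: components of {Nut} -> Cap = 3*2 = 6, Motor = 3*2 = 6.
Iteration 3: components of {Cap,Motor} -> Arm = 6*4 = 24, Widget = 6*4 = 24.
Iteration 4: no further components; recursion stops.
SUM(qty) = 1 + 3 + 6 + 6 + 24 + 24 = 64.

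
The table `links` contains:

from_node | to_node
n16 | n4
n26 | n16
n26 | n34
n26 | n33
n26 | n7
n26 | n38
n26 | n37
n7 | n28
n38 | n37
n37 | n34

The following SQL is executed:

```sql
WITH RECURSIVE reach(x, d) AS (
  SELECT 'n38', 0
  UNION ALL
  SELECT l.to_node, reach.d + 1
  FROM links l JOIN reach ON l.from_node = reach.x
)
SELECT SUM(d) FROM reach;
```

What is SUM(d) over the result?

3

Base: (n38, d=0).
Iteration 1: edges from {n38} -> (n37, d=1).
Iteration 2: edges from {n37} -> (n34, d=2).
Iteration 3: no outgoing edges from {n34}; recursion stops.
SUM(d) = 0 + 1 + 2 = 3.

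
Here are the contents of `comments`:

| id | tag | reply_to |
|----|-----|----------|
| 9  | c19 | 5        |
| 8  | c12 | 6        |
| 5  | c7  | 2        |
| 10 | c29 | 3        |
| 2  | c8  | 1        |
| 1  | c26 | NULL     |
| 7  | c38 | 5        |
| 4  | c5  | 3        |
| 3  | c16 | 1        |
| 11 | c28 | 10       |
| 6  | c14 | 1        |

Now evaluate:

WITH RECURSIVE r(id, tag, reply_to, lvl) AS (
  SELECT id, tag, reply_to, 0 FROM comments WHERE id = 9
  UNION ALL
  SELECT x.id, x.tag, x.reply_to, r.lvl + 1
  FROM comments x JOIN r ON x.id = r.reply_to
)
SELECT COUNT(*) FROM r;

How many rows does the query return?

Base: id=9 (c19), reply_to=5, lvl 0.
Iteration 1: join on id=5 -> c7 (id 5, reply_to=2, lvl 1).
Iteration 2: join on id=2 -> c8 (id 2, reply_to=1, lvl 2).
Iteration 3: join on id=1 -> c26 (id 1, reply_to=NULL, lvl 3).
Iteration 4: reply_to is NULL; no match; recursion stops.
Total rows emitted: 4.

4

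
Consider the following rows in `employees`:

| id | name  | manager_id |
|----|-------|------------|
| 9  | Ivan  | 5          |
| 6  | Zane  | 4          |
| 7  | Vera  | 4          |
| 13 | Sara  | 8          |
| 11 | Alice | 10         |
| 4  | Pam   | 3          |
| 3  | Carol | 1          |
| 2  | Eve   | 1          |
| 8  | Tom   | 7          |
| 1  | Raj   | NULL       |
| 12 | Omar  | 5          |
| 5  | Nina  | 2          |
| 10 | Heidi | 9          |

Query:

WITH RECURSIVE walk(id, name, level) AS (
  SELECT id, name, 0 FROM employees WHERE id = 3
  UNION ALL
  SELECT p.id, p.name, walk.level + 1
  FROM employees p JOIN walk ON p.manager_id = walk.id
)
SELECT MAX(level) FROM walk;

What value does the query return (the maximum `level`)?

Base: id=3 (Carol) at level 0.
Iteration 1: rows with manager_id in {3} -> Pam (id 4, level 1).
Iteration 2: rows with manager_id in {4} -> Zane (id 6, level 2), Vera (id 7, level 2).
Iteration 3: rows with manager_id in {6,7} -> Tom (id 8, level 3).
Iteration 4: rows with manager_id in {8} -> Sara (id 13, level 4).
Iteration 5: no rows with manager_id in {13}; recursion stops.
level values: 0, 1, 2, 2, 3, 4; the maximum is 4.

4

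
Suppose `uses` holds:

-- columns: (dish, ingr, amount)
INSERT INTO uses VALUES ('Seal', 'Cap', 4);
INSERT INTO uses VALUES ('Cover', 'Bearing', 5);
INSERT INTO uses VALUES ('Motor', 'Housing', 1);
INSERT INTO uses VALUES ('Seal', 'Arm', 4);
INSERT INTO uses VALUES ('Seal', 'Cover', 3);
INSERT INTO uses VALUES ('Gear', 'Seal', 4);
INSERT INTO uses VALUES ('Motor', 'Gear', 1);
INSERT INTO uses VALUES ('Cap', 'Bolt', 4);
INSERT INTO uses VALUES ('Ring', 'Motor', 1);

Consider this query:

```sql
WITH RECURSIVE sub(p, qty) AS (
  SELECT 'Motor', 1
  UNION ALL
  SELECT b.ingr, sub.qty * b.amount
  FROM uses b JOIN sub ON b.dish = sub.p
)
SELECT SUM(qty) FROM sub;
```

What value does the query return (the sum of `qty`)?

175

Base: (Motor, qty=1).
Iteration 1: components of {Motor} -> Gear = 1*1 = 1, Housing = 1*1 = 1.
Iteration 2: components of {Gear,Housing} -> Seal = 1*4 = 4.
Iteration 3: components of {Seal} -> Arm = 4*4 = 16, Cap = 4*4 = 16, Cover = 4*3 = 12.
Iteration 4: components of {Arm,Cap,Cover} -> Bearing = 12*5 = 60, Bolt = 16*4 = 64.
Iteration 5: no further components; recursion stops.
SUM(qty) = 1 + 1 + 1 + 4 + 16 + 16 + 12 + 64 + 60 = 175.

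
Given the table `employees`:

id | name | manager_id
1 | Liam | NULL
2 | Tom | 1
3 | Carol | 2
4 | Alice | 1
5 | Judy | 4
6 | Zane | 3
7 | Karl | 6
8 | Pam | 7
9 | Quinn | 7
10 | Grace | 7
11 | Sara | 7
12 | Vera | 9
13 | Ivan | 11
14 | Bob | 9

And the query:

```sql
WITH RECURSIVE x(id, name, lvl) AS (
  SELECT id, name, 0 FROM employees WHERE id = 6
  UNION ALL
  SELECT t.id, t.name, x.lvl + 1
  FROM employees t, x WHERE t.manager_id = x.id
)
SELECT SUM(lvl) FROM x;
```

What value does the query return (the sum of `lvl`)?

Base: id=6 (Zane) at lvl 0.
Iteration 1: rows with manager_id in {6} -> Karl (id 7, lvl 1).
Iteration 2: rows with manager_id in {7} -> Pam (id 8, lvl 2), Quinn (id 9, lvl 2), Grace (id 10, lvl 2), Sara (id 11, lvl 2).
Iteration 3: rows with manager_id in {8,9,10,11} -> Vera (id 12, lvl 3), Ivan (id 13, lvl 3), Bob (id 14, lvl 3).
Iteration 4: no rows with manager_id in {12,13,14}; recursion stops.
SUM(lvl) = 0 + 1 + 2 + 2 + 2 + 2 + 3 + 3 + 3 = 18.

18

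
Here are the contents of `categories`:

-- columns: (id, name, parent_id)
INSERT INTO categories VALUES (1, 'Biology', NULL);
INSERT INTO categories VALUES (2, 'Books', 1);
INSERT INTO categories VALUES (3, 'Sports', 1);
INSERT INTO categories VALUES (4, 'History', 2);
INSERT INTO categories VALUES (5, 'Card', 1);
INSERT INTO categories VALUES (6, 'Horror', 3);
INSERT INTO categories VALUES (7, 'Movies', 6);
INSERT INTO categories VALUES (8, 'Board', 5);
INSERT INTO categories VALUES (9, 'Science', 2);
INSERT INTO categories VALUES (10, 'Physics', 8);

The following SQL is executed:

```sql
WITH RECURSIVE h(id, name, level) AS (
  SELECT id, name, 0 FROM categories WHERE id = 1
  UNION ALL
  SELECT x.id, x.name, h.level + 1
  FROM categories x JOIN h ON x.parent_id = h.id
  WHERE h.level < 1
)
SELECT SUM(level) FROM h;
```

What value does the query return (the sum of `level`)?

Base: id=1 (Biology) at level 0.
Iteration 1: rows with parent_id in {1} -> Books (id 2, level 1), Sports (id 3, level 1), Card (id 5, level 1).
Iteration 2: level < 1 fails for all current rows; recursion stops.
SUM(level) = 0 + 1 + 1 + 1 = 3.

3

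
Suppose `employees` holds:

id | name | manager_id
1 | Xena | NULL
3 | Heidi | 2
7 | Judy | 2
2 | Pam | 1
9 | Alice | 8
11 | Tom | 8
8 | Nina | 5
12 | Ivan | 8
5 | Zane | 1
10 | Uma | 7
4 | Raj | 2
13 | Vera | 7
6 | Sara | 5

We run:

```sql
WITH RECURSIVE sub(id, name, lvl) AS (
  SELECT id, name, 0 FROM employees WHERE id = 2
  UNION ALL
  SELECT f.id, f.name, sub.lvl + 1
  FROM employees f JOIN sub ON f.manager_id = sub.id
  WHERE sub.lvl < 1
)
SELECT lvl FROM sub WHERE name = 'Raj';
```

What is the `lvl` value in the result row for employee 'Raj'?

Base: id=2 (Pam) at lvl 0.
Iteration 1: rows with manager_id in {2} -> Heidi (id 3, lvl 1), Raj (id 4, lvl 1), Judy (id 7, lvl 1).
Iteration 2: lvl < 1 fails for all current rows; recursion stops.

1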